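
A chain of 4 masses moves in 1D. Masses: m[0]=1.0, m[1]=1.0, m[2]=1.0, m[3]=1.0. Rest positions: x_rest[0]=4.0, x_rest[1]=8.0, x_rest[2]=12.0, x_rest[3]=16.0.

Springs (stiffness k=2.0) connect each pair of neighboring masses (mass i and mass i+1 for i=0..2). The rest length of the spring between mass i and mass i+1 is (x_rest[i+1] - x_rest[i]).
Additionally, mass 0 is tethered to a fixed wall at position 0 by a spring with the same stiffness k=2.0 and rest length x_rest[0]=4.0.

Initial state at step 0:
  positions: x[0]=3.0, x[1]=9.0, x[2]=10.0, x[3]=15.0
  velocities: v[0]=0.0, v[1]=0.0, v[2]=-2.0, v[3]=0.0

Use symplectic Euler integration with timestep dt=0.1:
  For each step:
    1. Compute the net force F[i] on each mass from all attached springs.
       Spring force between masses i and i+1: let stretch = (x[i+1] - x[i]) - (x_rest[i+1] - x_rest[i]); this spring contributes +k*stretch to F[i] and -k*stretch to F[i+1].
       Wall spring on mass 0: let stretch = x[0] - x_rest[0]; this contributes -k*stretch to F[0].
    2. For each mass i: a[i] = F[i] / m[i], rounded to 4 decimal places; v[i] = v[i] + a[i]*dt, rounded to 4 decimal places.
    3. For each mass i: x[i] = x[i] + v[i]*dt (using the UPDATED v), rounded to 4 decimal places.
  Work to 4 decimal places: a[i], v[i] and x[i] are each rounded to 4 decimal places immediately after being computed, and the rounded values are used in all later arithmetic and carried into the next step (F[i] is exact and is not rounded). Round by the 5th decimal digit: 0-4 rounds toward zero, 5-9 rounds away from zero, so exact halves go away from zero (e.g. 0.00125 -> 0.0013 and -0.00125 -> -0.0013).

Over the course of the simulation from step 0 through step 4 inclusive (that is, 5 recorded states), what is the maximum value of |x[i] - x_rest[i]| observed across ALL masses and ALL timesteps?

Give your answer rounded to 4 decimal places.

Step 0: x=[3.0000 9.0000 10.0000 15.0000] v=[0.0000 0.0000 -2.0000 0.0000]
Step 1: x=[3.0600 8.9000 9.8800 14.9800] v=[0.6000 -1.0000 -1.2000 -0.2000]
Step 2: x=[3.1756 8.7028 9.8424 14.9380] v=[1.1560 -1.9720 -0.3760 -0.4200]
Step 3: x=[3.3382 8.4179 9.8839 14.8741] v=[1.6263 -2.8495 0.4152 -0.6391]
Step 4: x=[3.5357 8.0607 9.9959 14.7904] v=[1.9746 -3.5722 1.1200 -0.8371]
Max displacement = 2.1576

Answer: 2.1576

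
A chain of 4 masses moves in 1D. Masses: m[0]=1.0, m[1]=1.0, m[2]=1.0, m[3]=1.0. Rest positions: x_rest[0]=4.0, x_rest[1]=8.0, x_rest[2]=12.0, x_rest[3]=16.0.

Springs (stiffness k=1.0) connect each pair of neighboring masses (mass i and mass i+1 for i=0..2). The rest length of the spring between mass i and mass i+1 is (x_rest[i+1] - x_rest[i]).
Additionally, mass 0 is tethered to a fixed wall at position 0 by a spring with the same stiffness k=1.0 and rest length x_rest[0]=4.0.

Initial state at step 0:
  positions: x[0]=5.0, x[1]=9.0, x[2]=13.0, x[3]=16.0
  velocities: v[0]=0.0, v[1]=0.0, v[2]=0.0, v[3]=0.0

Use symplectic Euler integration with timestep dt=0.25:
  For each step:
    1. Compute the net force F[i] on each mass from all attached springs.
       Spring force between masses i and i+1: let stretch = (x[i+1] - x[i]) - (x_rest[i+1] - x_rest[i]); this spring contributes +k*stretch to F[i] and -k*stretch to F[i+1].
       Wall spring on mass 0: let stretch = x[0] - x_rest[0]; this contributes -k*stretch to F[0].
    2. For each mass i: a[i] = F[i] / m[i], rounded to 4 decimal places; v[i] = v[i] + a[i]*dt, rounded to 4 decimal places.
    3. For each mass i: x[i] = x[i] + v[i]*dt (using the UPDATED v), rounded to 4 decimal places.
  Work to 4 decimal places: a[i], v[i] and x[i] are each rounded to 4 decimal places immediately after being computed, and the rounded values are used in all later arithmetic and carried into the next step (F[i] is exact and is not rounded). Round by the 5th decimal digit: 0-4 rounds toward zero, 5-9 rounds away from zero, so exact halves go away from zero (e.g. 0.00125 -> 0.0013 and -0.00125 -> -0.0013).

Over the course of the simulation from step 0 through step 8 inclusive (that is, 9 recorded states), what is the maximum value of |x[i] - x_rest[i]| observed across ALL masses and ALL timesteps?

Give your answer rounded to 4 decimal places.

Step 0: x=[5.0000 9.0000 13.0000 16.0000] v=[0.0000 0.0000 0.0000 0.0000]
Step 1: x=[4.9375 9.0000 12.9375 16.0625] v=[-0.2500 0.0000 -0.2500 0.2500]
Step 2: x=[4.8203 8.9922 12.8242 16.1797] v=[-0.4688 -0.0313 -0.4531 0.4688]
Step 3: x=[4.6626 8.9631 12.6812 16.3372] v=[-0.6309 -0.1163 -0.5722 0.6299]
Step 4: x=[4.4823 8.8976 12.5343 16.5162] v=[-0.7214 -0.2619 -0.5877 0.7159]
Step 5: x=[4.2978 8.7835 12.4090 16.6963] v=[-0.7382 -0.4566 -0.5014 0.7204]
Step 6: x=[4.1250 8.6156 12.3250 16.8585] v=[-0.6912 -0.6717 -0.3360 0.6486]
Step 7: x=[3.9751 8.3989 12.2925 16.9873] v=[-0.5998 -0.8670 -0.1300 0.5152]
Step 8: x=[3.8532 8.1490 12.3101 17.0727] v=[-0.4876 -0.9996 0.0703 0.3415]
Max displacement = 1.0727

Answer: 1.0727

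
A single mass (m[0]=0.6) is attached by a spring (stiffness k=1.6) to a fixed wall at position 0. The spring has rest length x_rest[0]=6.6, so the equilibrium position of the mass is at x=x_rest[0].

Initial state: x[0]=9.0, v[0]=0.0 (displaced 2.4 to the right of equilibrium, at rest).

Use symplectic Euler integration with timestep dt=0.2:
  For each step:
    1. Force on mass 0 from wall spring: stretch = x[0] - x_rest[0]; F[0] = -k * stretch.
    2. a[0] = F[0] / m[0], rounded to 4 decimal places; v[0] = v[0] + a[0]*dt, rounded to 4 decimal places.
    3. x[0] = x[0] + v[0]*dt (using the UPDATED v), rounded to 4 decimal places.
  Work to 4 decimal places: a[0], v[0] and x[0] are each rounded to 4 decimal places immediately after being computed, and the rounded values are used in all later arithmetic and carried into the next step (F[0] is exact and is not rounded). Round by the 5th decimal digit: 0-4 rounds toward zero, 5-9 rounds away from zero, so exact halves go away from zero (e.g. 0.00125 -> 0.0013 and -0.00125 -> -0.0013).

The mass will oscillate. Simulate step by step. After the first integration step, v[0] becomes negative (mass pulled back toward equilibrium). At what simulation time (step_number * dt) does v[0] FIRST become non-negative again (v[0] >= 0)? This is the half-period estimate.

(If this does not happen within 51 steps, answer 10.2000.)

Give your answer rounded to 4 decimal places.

Step 0: x=[9.0000] v=[0.0000]
Step 1: x=[8.7440] v=[-1.2800]
Step 2: x=[8.2593] v=[-2.4235]
Step 3: x=[7.5976] v=[-3.3085]
Step 4: x=[6.8295] v=[-3.8406]
Step 5: x=[6.0369] v=[-3.9630]
Step 6: x=[5.3044] v=[-3.6627]
Step 7: x=[4.7101] v=[-2.9717]
Step 8: x=[4.3173] v=[-1.9638]
Step 9: x=[4.1680] v=[-0.7464]
Step 10: x=[4.2781] v=[0.5507]
First v>=0 after going negative at step 10, time=2.0000

Answer: 2.0000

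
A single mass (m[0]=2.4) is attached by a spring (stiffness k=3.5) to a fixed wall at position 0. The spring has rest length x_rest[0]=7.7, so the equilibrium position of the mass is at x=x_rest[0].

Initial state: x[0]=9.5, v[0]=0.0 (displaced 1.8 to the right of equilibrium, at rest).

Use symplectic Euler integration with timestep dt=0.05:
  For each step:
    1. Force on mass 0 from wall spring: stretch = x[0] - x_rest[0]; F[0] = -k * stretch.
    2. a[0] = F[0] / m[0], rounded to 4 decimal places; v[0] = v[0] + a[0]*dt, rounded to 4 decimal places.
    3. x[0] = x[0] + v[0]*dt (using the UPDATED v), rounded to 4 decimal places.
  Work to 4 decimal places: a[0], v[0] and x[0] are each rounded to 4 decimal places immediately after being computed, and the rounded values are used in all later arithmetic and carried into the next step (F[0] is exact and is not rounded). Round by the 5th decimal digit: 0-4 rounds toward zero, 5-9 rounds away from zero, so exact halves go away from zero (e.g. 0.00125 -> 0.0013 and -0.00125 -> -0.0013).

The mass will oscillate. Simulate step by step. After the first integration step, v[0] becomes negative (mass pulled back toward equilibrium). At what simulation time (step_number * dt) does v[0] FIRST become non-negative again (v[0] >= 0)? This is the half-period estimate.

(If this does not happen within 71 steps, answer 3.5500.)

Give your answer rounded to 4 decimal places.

Answer: 2.6500

Derivation:
Step 0: x=[9.5000] v=[0.0000]
Step 1: x=[9.4934] v=[-0.1313]
Step 2: x=[9.4803] v=[-0.2621]
Step 3: x=[9.4607] v=[-0.3919]
Step 4: x=[9.4347] v=[-0.5203]
Step 5: x=[9.4024] v=[-0.6468]
Step 6: x=[9.3639] v=[-0.7709]
Step 7: x=[9.3193] v=[-0.8922]
Step 8: x=[9.2688] v=[-1.0103]
Step 9: x=[9.2126] v=[-1.1247]
Step 10: x=[9.1509] v=[-1.2350]
Step 11: x=[9.0839] v=[-1.3408]
Step 12: x=[9.0118] v=[-1.4417]
Step 13: x=[8.9349] v=[-1.5374]
Step 14: x=[8.8535] v=[-1.6274]
Step 15: x=[8.7679] v=[-1.7115]
Step 16: x=[8.6784] v=[-1.7894]
Step 17: x=[8.5854] v=[-1.8607]
Step 18: x=[8.4891] v=[-1.9253]
Step 19: x=[8.3900] v=[-1.9828]
Step 20: x=[8.2883] v=[-2.0331]
Step 21: x=[8.1845] v=[-2.0760]
Step 22: x=[8.0789] v=[-2.1113]
Step 23: x=[7.9720] v=[-2.1389]
Step 24: x=[7.8641] v=[-2.1587]
Step 25: x=[7.7556] v=[-2.1707]
Step 26: x=[7.6469] v=[-2.1748]
Step 27: x=[7.5384] v=[-2.1709]
Step 28: x=[7.4304] v=[-2.1591]
Step 29: x=[7.3234] v=[-2.1394]
Step 30: x=[7.2178] v=[-2.1119]
Step 31: x=[7.1140] v=[-2.0767]
Step 32: x=[7.0123] v=[-2.0340]
Step 33: x=[6.9131] v=[-1.9839]
Step 34: x=[6.8168] v=[-1.9265]
Step 35: x=[6.7237] v=[-1.8621]
Step 36: x=[6.6342] v=[-1.7909]
Step 37: x=[6.5485] v=[-1.7132]
Step 38: x=[6.4670] v=[-1.6292]
Step 39: x=[6.3900] v=[-1.5393]
Step 40: x=[6.3178] v=[-1.4438]
Step 41: x=[6.2507] v=[-1.3430]
Step 42: x=[6.1888] v=[-1.2373]
Step 43: x=[6.1324] v=[-1.1271]
Step 44: x=[6.0818] v=[-1.0128]
Step 45: x=[6.0371] v=[-0.8948]
Step 46: x=[5.9984] v=[-0.7735]
Step 47: x=[5.9659] v=[-0.6494]
Step 48: x=[5.9398] v=[-0.5230]
Step 49: x=[5.9201] v=[-0.3947]
Step 50: x=[5.9069] v=[-0.2649]
Step 51: x=[5.9002] v=[-0.1342]
Step 52: x=[5.9001] v=[-0.0030]
Step 53: x=[5.9065] v=[0.1282]
First v>=0 after going negative at step 53, time=2.6500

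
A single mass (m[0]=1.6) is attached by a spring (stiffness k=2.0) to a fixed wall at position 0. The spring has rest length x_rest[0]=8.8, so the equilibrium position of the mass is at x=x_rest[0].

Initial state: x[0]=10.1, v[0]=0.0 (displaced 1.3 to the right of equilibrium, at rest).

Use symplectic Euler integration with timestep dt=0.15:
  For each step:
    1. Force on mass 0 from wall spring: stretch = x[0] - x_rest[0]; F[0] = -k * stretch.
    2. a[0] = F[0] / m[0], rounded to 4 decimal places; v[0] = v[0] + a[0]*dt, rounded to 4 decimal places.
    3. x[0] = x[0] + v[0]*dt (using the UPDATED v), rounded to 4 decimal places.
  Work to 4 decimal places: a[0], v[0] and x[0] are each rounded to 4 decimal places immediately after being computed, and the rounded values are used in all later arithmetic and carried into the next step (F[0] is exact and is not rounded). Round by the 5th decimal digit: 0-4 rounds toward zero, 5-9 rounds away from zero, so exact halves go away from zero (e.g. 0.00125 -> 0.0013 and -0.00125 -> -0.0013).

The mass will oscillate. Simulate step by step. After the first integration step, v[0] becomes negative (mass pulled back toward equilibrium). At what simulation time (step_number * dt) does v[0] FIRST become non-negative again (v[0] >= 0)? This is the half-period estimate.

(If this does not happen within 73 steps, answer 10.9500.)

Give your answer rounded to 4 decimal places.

Step 0: x=[10.1000] v=[0.0000]
Step 1: x=[10.0634] v=[-0.2438]
Step 2: x=[9.9913] v=[-0.4807]
Step 3: x=[9.8857] v=[-0.7041]
Step 4: x=[9.7495] v=[-0.9077]
Step 5: x=[9.5866] v=[-1.0857]
Step 6: x=[9.4016] v=[-1.2332]
Step 7: x=[9.1997] v=[-1.3460]
Step 8: x=[8.9866] v=[-1.4209]
Step 9: x=[8.7682] v=[-1.4559]
Step 10: x=[8.5507] v=[-1.4499]
Step 11: x=[8.3402] v=[-1.4032]
Step 12: x=[8.1427] v=[-1.3170]
Step 13: x=[7.9636] v=[-1.1938]
Step 14: x=[7.8081] v=[-1.0370]
Step 15: x=[7.6805] v=[-0.8510]
Step 16: x=[7.5843] v=[-0.6411]
Step 17: x=[7.5223] v=[-0.4132]
Step 18: x=[7.4963] v=[-0.1736]
Step 19: x=[7.5069] v=[0.0708]
First v>=0 after going negative at step 19, time=2.8500

Answer: 2.8500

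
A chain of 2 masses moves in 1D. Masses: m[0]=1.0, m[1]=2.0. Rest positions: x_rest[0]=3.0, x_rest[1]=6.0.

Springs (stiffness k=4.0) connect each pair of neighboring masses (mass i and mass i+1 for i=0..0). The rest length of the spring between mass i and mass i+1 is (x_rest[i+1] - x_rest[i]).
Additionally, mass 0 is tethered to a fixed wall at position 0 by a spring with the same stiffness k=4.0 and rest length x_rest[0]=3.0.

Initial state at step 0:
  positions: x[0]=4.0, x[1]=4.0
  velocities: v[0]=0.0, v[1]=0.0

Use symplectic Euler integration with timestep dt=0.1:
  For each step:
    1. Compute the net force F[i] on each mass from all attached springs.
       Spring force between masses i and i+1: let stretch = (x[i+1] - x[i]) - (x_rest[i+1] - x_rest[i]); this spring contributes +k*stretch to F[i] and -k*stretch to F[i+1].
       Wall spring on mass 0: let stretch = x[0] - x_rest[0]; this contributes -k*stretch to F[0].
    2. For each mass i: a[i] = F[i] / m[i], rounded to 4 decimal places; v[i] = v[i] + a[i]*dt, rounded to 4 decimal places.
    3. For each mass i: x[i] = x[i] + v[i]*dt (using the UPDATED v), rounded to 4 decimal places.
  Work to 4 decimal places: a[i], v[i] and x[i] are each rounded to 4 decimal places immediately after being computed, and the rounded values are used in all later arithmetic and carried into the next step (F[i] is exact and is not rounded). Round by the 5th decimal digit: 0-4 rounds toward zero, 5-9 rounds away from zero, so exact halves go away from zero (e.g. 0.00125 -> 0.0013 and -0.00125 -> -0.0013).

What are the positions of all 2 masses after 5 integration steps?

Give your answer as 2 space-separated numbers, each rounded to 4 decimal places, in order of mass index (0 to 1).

Step 0: x=[4.0000 4.0000] v=[0.0000 0.0000]
Step 1: x=[3.8400 4.0600] v=[-1.6000 0.6000]
Step 2: x=[3.5352 4.1756] v=[-3.0480 1.1560]
Step 3: x=[3.1146 4.3384] v=[-4.2059 1.6279]
Step 4: x=[2.6184 4.5367] v=[-4.9622 1.9831]
Step 5: x=[2.0942 4.7566] v=[-5.2422 2.1994]

Answer: 2.0942 4.7566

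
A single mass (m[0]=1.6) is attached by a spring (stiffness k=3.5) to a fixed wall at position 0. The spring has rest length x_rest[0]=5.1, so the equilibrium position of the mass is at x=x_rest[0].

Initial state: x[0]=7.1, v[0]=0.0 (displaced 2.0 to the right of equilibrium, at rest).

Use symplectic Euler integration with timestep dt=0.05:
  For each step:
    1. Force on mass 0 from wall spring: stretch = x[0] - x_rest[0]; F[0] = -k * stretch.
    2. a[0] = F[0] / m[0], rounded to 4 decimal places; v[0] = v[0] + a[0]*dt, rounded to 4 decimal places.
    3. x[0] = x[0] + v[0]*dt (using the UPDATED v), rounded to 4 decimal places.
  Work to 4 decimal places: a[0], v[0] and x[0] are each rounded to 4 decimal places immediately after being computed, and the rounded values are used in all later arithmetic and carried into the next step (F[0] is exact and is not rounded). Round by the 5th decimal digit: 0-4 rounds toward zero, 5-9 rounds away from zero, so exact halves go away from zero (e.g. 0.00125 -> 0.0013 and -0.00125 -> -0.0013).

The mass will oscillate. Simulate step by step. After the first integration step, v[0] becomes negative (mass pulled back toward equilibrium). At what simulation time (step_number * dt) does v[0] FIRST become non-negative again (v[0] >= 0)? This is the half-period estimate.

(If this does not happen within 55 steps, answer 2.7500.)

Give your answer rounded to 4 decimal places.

Answer: 2.1500

Derivation:
Step 0: x=[7.1000] v=[0.0000]
Step 1: x=[7.0891] v=[-0.2188]
Step 2: x=[7.0673] v=[-0.4364]
Step 3: x=[7.0347] v=[-0.6516]
Step 4: x=[6.9915] v=[-0.8632]
Step 5: x=[6.9380] v=[-1.0701]
Step 6: x=[6.8744] v=[-1.2711]
Step 7: x=[6.8011] v=[-1.4652]
Step 8: x=[6.7185] v=[-1.6513]
Step 9: x=[6.6271] v=[-1.8283]
Step 10: x=[6.5273] v=[-1.9953]
Step 11: x=[6.4197] v=[-2.1514]
Step 12: x=[6.3049] v=[-2.2957]
Step 13: x=[6.1835] v=[-2.4275]
Step 14: x=[6.0562] v=[-2.5460]
Step 15: x=[5.9237] v=[-2.6506]
Step 16: x=[5.7867] v=[-2.7407]
Step 17: x=[5.6459] v=[-2.8158]
Step 18: x=[5.5021] v=[-2.8755]
Step 19: x=[5.3561] v=[-2.9195]
Step 20: x=[5.2087] v=[-2.9475]
Step 21: x=[5.0607] v=[-2.9594]
Step 22: x=[4.9129] v=[-2.9551]
Step 23: x=[4.7662] v=[-2.9346]
Step 24: x=[4.6213] v=[-2.8981]
Step 25: x=[4.4790] v=[-2.8457]
Step 26: x=[4.3401] v=[-2.7778]
Step 27: x=[4.2054] v=[-2.6947]
Step 28: x=[4.0756] v=[-2.5969]
Step 29: x=[3.9514] v=[-2.4849]
Step 30: x=[3.8334] v=[-2.3593]
Step 31: x=[3.7224] v=[-2.2208]
Step 32: x=[3.6189] v=[-2.0701]
Step 33: x=[3.5235] v=[-1.9081]
Step 34: x=[3.4367] v=[-1.7357]
Step 35: x=[3.3590] v=[-1.5538]
Step 36: x=[3.2908] v=[-1.3634]
Step 37: x=[3.2325] v=[-1.1655]
Step 38: x=[3.1844] v=[-0.9612]
Step 39: x=[3.1468] v=[-0.7517]
Step 40: x=[3.1199] v=[-0.5381]
Step 41: x=[3.1038] v=[-0.3215]
Step 42: x=[3.0986] v=[-0.1032]
Step 43: x=[3.1044] v=[0.1157]
First v>=0 after going negative at step 43, time=2.1500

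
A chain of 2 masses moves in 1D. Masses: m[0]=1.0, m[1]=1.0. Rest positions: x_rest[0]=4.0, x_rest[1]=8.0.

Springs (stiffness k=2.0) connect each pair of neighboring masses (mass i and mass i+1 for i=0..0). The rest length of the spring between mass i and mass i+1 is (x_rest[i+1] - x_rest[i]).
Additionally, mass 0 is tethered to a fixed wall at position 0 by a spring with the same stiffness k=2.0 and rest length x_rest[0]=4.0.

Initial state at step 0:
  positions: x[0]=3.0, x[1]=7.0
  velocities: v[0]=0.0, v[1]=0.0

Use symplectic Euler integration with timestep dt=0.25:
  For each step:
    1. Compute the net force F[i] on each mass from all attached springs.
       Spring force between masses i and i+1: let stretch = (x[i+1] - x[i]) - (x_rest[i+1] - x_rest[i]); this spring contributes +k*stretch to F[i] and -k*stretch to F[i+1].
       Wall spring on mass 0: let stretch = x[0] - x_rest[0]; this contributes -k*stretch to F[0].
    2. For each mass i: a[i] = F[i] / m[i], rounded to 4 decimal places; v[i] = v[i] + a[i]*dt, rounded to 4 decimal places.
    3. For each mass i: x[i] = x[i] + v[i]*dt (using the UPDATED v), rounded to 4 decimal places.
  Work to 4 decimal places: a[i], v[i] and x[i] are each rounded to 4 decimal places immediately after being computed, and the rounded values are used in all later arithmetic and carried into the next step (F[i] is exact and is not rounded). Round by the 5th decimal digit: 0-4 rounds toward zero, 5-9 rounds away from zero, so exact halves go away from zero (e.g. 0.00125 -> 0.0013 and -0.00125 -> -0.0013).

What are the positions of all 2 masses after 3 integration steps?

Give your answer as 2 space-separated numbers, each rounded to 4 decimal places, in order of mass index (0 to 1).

Answer: 3.6036 7.0723

Derivation:
Step 0: x=[3.0000 7.0000] v=[0.0000 0.0000]
Step 1: x=[3.1250 7.0000] v=[0.5000 0.0000]
Step 2: x=[3.3438 7.0156] v=[0.8750 0.0625]
Step 3: x=[3.6036 7.0723] v=[1.0390 0.2266]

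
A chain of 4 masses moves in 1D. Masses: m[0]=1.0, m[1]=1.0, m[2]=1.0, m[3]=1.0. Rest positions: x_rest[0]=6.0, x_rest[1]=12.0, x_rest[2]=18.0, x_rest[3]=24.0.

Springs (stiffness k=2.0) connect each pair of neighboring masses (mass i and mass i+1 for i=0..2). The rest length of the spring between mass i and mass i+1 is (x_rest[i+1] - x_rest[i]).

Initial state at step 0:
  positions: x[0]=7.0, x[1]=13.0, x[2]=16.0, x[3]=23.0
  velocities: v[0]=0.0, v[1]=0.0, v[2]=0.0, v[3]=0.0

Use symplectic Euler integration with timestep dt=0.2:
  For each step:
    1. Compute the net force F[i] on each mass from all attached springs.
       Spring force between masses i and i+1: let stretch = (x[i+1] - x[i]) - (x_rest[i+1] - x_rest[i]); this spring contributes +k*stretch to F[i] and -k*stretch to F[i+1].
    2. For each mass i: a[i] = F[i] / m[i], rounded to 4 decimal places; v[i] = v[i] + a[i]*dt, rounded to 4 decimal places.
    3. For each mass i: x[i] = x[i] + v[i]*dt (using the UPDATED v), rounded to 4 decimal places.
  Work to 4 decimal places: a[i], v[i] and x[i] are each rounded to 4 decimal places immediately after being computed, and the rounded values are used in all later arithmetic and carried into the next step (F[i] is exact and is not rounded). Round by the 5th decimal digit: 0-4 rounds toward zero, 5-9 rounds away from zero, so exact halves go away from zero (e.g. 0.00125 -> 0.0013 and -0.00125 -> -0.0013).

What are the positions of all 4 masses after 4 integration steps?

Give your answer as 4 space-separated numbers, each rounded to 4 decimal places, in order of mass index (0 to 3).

Answer: 6.7567 11.4396 18.1825 22.6214

Derivation:
Step 0: x=[7.0000 13.0000 16.0000 23.0000] v=[0.0000 0.0000 0.0000 0.0000]
Step 1: x=[7.0000 12.7600 16.3200 22.9200] v=[0.0000 -1.2000 1.6000 -0.4000]
Step 2: x=[6.9808 12.3440 16.8832 22.7920] v=[-0.0960 -2.0800 2.8160 -0.6400]
Step 3: x=[6.9107 11.8621 17.5560 22.6713] v=[-0.3507 -2.4096 3.3638 -0.6035]
Step 4: x=[6.7567 11.4396 18.1825 22.6214] v=[-0.7701 -2.1126 3.1324 -0.2496]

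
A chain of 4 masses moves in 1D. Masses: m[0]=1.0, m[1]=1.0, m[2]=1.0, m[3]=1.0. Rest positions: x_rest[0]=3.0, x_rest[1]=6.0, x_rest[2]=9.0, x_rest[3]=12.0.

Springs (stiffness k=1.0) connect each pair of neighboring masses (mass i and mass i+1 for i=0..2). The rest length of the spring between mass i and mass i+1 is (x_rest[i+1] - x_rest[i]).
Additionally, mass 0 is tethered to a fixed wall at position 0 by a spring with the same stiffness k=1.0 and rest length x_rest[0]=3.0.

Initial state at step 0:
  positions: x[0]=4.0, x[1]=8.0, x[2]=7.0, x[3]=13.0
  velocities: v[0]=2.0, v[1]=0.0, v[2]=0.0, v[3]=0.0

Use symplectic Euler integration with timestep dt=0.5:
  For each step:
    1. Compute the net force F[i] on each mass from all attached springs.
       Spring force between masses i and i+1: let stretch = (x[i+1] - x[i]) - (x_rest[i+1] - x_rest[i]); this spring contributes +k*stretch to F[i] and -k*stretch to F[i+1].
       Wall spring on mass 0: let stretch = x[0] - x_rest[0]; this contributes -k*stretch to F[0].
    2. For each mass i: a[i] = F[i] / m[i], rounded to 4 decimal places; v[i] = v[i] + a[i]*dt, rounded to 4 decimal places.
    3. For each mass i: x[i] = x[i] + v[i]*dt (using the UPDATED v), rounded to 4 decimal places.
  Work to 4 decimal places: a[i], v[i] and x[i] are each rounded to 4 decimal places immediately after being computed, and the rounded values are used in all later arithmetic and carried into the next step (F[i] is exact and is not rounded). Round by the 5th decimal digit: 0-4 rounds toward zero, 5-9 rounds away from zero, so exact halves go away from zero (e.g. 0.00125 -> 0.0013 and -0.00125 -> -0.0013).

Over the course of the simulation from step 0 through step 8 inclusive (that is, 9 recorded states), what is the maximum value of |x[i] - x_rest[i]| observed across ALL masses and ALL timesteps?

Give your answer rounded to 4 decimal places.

Answer: 2.7969

Derivation:
Step 0: x=[4.0000 8.0000 7.0000 13.0000] v=[2.0000 0.0000 0.0000 0.0000]
Step 1: x=[5.0000 6.7500 8.7500 12.2500] v=[2.0000 -2.5000 3.5000 -1.5000]
Step 2: x=[5.1875 5.5625 10.8750 11.3750] v=[0.3750 -2.3750 4.2500 -1.7500]
Step 3: x=[4.1719 5.6094 11.7969 11.1250] v=[-2.0313 0.0938 1.8438 -0.5000]
Step 4: x=[2.4727 6.8438 11.0040 11.7930] v=[-3.3985 2.4688 -1.5859 1.3360]
Step 5: x=[1.2481 8.0255 9.3683 13.0138] v=[-2.4493 2.3634 -3.2715 2.4415]
Step 6: x=[1.4058 7.8486 8.3082 14.0732] v=[0.3154 -0.3539 -2.1202 2.1188]
Step 7: x=[2.8228 6.1759 8.5745 14.4414] v=[2.8339 -3.3455 0.5325 0.7363]
Step 8: x=[4.3724 4.2645 9.7079 14.0928] v=[3.0991 -3.8228 2.2667 -0.6972]
Max displacement = 2.7969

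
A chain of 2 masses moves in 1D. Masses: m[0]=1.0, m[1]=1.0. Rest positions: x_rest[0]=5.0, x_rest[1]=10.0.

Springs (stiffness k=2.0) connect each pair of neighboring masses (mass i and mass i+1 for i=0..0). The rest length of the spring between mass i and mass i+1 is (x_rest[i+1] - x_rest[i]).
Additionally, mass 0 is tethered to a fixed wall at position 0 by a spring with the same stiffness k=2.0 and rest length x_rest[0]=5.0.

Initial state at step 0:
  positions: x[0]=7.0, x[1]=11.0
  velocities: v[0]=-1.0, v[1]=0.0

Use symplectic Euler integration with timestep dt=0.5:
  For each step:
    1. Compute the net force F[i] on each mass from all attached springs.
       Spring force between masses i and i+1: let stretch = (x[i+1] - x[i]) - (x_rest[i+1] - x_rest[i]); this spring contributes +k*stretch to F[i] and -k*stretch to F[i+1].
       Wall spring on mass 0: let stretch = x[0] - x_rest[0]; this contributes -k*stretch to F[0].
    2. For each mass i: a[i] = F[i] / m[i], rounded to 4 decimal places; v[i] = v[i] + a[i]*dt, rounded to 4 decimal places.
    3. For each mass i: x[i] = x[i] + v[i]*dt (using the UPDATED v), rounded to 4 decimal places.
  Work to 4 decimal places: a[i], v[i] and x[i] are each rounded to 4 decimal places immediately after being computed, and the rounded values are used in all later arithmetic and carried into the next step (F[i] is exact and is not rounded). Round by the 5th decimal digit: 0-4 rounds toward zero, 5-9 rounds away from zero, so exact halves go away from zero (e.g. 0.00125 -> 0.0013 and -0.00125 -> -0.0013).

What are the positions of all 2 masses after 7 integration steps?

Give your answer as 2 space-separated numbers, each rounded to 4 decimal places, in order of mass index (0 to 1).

Answer: 2.5000 9.2423

Derivation:
Step 0: x=[7.0000 11.0000] v=[-1.0000 0.0000]
Step 1: x=[5.0000 11.5000] v=[-4.0000 1.0000]
Step 2: x=[3.7500 11.2500] v=[-2.5000 -0.5000]
Step 3: x=[4.3750 9.7500] v=[1.2500 -3.0000]
Step 4: x=[5.5000 8.0625] v=[2.2500 -3.3750]
Step 5: x=[5.1563 7.5938] v=[-0.6875 -0.9375]
Step 6: x=[3.4532 8.4063] v=[-3.4063 1.6250]
Step 7: x=[2.5000 9.2423] v=[-1.9064 1.6719]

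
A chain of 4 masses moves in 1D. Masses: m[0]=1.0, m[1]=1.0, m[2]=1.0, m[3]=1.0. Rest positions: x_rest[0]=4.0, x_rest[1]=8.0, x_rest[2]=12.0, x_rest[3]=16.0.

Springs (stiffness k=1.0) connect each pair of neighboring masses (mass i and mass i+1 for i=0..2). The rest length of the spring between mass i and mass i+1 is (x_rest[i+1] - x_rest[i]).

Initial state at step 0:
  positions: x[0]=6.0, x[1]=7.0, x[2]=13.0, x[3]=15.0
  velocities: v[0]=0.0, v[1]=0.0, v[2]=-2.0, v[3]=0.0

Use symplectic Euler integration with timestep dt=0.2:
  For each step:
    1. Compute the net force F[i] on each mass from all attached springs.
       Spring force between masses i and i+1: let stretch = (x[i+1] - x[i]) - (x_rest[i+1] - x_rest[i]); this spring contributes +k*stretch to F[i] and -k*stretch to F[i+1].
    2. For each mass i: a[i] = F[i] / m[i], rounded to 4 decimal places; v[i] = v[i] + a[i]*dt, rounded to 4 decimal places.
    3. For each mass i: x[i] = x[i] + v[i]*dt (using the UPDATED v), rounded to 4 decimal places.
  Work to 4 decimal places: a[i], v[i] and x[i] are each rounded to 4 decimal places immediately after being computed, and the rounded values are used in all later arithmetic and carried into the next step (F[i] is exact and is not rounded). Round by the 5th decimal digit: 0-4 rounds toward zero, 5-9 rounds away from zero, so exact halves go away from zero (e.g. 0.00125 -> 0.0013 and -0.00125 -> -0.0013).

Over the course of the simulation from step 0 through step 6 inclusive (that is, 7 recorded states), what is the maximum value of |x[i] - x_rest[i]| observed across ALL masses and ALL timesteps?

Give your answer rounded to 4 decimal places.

Answer: 2.4226

Derivation:
Step 0: x=[6.0000 7.0000 13.0000 15.0000] v=[0.0000 0.0000 -2.0000 0.0000]
Step 1: x=[5.8800 7.2000 12.4400 15.0800] v=[-0.6000 1.0000 -2.8000 0.4000]
Step 2: x=[5.6528 7.5568 11.7760 15.2144] v=[-1.1360 1.7840 -3.3200 0.6720]
Step 3: x=[5.3418 8.0062 11.0808 15.3713] v=[-1.5552 2.2470 -3.4762 0.7843]
Step 4: x=[4.9773 8.4720 10.4342 15.5165] v=[-1.8223 2.3290 -3.2330 0.7262]
Step 5: x=[4.5926 8.8765 9.9124 15.6184] v=[-1.9234 2.0225 -2.6090 0.5097]
Step 6: x=[4.2193 9.1511 9.5774 15.6521] v=[-1.8666 1.3729 -1.6750 0.1685]
Max displacement = 2.4226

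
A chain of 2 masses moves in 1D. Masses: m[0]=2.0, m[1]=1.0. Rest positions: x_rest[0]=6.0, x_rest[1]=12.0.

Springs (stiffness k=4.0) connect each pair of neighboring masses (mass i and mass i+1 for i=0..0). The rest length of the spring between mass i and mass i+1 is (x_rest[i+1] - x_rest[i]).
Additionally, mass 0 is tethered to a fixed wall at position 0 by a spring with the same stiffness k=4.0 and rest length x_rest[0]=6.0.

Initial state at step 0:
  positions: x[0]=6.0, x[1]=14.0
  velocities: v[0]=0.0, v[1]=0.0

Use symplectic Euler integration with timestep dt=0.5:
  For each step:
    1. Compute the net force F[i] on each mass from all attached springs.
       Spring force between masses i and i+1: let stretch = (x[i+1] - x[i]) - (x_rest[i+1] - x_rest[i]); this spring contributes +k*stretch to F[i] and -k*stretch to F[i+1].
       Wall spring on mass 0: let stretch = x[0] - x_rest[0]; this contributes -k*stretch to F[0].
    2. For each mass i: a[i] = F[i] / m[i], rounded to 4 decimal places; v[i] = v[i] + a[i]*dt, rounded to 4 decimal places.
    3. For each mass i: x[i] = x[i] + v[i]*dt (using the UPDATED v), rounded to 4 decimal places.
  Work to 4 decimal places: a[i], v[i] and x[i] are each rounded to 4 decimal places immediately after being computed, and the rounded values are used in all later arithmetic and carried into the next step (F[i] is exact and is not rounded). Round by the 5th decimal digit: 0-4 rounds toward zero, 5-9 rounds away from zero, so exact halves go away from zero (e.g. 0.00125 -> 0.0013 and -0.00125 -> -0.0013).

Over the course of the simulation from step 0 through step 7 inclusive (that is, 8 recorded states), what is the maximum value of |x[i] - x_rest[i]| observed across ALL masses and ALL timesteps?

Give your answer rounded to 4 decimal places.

Step 0: x=[6.0000 14.0000] v=[0.0000 0.0000]
Step 1: x=[7.0000 12.0000] v=[2.0000 -4.0000]
Step 2: x=[7.0000 11.0000] v=[0.0000 -2.0000]
Step 3: x=[5.5000 12.0000] v=[-3.0000 2.0000]
Step 4: x=[4.5000 12.5000] v=[-2.0000 1.0000]
Step 5: x=[5.2500 11.0000] v=[1.5000 -3.0000]
Step 6: x=[6.2500 9.7500] v=[2.0000 -2.5000]
Step 7: x=[5.8750 11.0000] v=[-0.7500 2.5000]
Max displacement = 2.2500

Answer: 2.2500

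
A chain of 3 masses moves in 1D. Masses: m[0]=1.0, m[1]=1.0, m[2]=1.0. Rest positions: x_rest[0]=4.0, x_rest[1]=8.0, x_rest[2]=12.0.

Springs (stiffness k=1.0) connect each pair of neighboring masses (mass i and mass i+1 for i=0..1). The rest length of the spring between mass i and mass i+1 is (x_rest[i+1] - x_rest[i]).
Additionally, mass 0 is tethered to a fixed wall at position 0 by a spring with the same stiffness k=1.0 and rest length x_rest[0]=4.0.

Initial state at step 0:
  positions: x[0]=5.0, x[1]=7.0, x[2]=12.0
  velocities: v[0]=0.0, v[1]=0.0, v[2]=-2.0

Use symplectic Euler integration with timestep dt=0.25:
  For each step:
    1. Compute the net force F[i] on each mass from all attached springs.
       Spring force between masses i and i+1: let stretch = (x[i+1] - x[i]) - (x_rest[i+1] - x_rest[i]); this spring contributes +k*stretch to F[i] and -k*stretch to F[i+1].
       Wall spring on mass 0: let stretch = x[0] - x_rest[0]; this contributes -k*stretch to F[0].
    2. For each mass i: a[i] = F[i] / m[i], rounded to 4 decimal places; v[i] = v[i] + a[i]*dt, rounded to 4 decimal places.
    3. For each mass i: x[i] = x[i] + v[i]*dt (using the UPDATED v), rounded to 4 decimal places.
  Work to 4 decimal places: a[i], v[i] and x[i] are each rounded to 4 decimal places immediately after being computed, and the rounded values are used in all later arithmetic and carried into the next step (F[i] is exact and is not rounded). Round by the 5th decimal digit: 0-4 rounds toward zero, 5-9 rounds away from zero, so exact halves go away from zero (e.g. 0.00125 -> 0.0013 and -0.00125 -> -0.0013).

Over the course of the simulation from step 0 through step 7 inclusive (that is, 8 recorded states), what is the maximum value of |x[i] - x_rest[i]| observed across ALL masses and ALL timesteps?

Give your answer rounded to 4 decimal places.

Step 0: x=[5.0000 7.0000 12.0000] v=[0.0000 0.0000 -2.0000]
Step 1: x=[4.8125 7.1875 11.4375] v=[-0.7500 0.7500 -2.2500]
Step 2: x=[4.4727 7.4922 10.8594] v=[-1.3594 1.2188 -2.3125]
Step 3: x=[4.0420 7.8186 10.3208] v=[-1.7227 1.3057 -2.1543]
Step 4: x=[3.5947 8.0654 9.8758] v=[-1.7891 0.9871 -1.7799]
Step 5: x=[3.2022 8.1459 9.5677] v=[-1.5701 0.3220 -1.2325]
Step 6: x=[2.9185 8.0063 9.4207] v=[-1.1347 -0.5585 -0.5880]
Step 7: x=[2.7704 7.6371 9.4353] v=[-0.5924 -1.4769 0.0584]
Max displacement = 2.5793

Answer: 2.5793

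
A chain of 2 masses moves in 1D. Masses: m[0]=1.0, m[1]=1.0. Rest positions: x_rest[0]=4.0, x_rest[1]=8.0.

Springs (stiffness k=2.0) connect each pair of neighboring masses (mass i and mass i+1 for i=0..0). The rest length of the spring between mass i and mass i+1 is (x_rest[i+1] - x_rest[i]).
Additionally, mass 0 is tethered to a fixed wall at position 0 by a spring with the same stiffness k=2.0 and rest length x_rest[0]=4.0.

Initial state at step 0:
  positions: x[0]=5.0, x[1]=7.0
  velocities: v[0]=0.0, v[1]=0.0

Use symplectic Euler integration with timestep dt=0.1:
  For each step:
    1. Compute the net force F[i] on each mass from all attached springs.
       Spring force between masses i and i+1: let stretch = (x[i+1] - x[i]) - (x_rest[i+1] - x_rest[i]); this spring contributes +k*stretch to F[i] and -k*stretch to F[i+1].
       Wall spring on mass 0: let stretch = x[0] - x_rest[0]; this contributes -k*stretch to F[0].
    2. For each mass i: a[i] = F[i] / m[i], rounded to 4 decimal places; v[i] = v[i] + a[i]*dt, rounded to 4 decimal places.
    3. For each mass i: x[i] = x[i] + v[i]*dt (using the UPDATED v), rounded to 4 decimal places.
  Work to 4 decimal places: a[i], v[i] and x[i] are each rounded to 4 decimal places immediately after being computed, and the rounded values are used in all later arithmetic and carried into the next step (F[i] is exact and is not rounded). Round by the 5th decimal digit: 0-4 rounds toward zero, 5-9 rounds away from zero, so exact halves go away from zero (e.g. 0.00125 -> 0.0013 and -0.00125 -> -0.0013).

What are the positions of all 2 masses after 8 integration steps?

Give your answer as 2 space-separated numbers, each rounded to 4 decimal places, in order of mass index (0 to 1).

Step 0: x=[5.0000 7.0000] v=[0.0000 0.0000]
Step 1: x=[4.9400 7.0400] v=[-0.6000 0.4000]
Step 2: x=[4.8232 7.1180] v=[-1.1680 0.7800]
Step 3: x=[4.6558 7.2301] v=[-1.6737 1.1210]
Step 4: x=[4.4468 7.3707] v=[-2.0900 1.4061]
Step 5: x=[4.2073 7.5328] v=[-2.3946 1.6213]
Step 6: x=[3.9502 7.7084] v=[-2.5710 1.7562]
Step 7: x=[3.6893 7.8889] v=[-2.6094 1.8046]
Step 8: x=[3.4386 8.0654] v=[-2.5073 1.7647]

Answer: 3.4386 8.0654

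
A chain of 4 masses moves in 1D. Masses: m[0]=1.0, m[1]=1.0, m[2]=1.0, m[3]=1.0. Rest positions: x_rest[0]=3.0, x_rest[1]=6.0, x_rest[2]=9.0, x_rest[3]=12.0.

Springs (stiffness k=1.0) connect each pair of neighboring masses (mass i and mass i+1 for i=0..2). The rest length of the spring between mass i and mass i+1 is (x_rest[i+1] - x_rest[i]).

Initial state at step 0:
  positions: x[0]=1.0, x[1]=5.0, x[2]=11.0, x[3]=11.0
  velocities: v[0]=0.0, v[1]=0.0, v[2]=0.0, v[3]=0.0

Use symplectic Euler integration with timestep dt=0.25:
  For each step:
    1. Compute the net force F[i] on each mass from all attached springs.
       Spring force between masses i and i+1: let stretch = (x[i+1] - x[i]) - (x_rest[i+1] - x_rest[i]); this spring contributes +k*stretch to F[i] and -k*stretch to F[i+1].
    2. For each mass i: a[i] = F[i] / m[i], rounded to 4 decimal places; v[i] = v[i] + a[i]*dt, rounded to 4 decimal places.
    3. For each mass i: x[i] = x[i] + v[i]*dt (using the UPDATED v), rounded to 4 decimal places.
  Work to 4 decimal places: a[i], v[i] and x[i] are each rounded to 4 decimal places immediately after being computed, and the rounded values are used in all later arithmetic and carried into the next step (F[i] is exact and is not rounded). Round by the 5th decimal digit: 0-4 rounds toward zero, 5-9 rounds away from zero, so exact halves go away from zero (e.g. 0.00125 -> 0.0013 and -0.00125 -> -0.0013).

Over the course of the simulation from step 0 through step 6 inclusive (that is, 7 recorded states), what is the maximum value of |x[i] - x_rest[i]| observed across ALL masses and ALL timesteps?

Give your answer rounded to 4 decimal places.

Step 0: x=[1.0000 5.0000 11.0000 11.0000] v=[0.0000 0.0000 0.0000 0.0000]
Step 1: x=[1.0625 5.1250 10.6250 11.1875] v=[0.2500 0.5000 -1.5000 0.7500]
Step 2: x=[1.1914 5.3399 9.9414 11.5274] v=[0.5156 0.8594 -2.7344 1.3594]
Step 3: x=[1.3921 5.5831 9.0693 11.9556] v=[0.8027 0.9727 -3.4883 1.7129]
Step 4: x=[1.6672 5.7822 8.1597 12.3909] v=[1.1005 0.7965 -3.6383 1.7413]
Step 5: x=[2.0120 5.8727 7.3660 12.7493] v=[1.3793 0.3621 -3.1749 1.4335]
Step 6: x=[2.4106 5.8153 6.8154 12.9587] v=[1.5945 -0.2298 -2.2024 0.8377]
Max displacement = 2.1846

Answer: 2.1846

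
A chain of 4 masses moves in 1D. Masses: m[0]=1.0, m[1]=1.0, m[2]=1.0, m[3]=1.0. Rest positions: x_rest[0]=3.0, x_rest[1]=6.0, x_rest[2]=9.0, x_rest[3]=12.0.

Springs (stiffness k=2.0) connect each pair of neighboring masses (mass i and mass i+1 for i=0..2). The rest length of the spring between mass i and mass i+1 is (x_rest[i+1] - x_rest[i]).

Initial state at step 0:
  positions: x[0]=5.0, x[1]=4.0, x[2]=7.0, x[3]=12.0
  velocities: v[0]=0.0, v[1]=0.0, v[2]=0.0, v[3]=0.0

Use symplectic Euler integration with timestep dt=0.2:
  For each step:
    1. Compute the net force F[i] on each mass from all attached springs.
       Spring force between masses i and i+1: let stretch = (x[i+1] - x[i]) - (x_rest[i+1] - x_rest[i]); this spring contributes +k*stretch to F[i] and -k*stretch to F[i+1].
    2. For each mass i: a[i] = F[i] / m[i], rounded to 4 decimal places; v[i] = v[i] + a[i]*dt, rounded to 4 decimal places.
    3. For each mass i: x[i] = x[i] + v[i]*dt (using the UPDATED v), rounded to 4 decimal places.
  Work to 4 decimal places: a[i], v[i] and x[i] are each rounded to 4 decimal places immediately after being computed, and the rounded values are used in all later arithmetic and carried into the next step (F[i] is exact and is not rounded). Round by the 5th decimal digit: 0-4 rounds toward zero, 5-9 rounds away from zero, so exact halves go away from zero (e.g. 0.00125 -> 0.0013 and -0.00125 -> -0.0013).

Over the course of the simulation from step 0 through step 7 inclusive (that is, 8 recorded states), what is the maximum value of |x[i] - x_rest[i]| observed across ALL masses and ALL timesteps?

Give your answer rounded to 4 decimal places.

Step 0: x=[5.0000 4.0000 7.0000 12.0000] v=[0.0000 0.0000 0.0000 0.0000]
Step 1: x=[4.6800 4.3200 7.1600 11.8400] v=[-1.6000 1.6000 0.8000 -0.8000]
Step 2: x=[4.0912 4.8960 7.4672 11.5456] v=[-2.9440 2.8800 1.5360 -1.4720]
Step 3: x=[3.3268 5.6133 7.8950 11.1649] v=[-3.8221 3.5866 2.1389 -1.9034]
Step 4: x=[2.5053 6.3302 8.4018 10.7626] v=[-4.1075 3.5847 2.5342 -2.0114]
Step 5: x=[1.7498 6.9069 8.9318 10.4115] v=[-3.7775 2.8834 2.6499 -1.7557]
Step 6: x=[1.1669 7.2330 9.4182 10.1820] v=[-2.9147 1.6305 2.4318 -1.1476]
Step 7: x=[0.8292 7.2486 9.7908 10.1314] v=[-1.6883 0.0781 1.8632 -0.2531]
Max displacement = 2.1708

Answer: 2.1708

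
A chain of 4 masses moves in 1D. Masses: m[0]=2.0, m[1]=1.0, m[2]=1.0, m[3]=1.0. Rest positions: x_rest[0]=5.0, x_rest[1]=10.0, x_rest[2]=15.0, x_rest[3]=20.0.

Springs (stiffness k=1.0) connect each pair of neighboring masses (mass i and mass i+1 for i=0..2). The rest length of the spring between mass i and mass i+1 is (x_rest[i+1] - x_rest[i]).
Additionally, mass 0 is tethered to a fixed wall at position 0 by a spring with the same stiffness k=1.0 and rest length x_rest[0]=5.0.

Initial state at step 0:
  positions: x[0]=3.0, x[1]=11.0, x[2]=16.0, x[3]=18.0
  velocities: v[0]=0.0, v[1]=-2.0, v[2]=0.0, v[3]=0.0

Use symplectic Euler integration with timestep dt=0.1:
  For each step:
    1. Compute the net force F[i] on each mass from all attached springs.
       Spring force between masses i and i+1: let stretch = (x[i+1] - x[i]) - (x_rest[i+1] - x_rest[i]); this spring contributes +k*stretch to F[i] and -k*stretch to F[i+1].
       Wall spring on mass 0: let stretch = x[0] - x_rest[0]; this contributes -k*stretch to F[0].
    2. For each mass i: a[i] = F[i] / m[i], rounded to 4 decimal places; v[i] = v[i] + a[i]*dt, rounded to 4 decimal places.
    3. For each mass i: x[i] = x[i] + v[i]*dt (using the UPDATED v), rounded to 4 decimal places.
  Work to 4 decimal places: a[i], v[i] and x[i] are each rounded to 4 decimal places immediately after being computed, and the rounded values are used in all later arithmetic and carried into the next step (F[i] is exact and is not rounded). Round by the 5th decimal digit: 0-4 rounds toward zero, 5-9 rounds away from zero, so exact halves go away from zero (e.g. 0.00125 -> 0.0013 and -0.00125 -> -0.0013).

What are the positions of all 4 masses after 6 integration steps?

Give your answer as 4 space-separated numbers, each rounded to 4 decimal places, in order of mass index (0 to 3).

Answer: 3.4642 9.3418 15.3453 18.5880

Derivation:
Step 0: x=[3.0000 11.0000 16.0000 18.0000] v=[0.0000 -2.0000 0.0000 0.0000]
Step 1: x=[3.0250 10.7700 15.9700 18.0300] v=[0.2500 -2.3000 -0.3000 0.3000]
Step 2: x=[3.0736 10.5146 15.9086 18.0894] v=[0.4860 -2.5545 -0.6140 0.5940]
Step 3: x=[3.1440 10.2387 15.8151 18.1770] v=[0.7044 -2.7592 -0.9353 0.8759]
Step 4: x=[3.2342 9.9476 15.6894 18.2910] v=[0.9019 -2.9110 -1.2568 1.1397]
Step 5: x=[3.3418 9.6468 15.5323 18.4290] v=[1.0759 -3.0082 -1.5708 1.3795]
Step 6: x=[3.4642 9.3418 15.3453 18.5880] v=[1.2241 -3.0502 -1.8697 1.5898]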